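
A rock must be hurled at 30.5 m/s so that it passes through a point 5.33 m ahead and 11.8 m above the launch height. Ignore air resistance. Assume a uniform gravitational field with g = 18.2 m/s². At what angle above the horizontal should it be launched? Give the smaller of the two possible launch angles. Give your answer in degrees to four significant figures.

69.15°

Trajectory: y = x tanθ − g x² (1 + tan²θ)/(2v₀²). With x = 5.33, y = 11.8, v₀ = 30.5, g = 18.2:
0.2779 tan²θ − 5.33 tanθ + (12.08) = 0.
tanθ = [5.33 ± √(5.33² − 4 × 0.2779 × (12.08))] / (2 × 0.2779) = (5.33 ± 3.871) / 0.5558, giving tanθ = 2.625 or 16.55.
θ = 69.15° or 86.54°; the smaller is 69.15°.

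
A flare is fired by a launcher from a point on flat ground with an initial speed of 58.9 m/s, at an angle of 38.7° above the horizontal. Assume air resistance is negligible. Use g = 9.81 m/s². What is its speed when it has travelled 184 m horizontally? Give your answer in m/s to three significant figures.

Components: vₓ = 58.90 cos 38.7° = 45.97 m/s, v_y0 = 58.90 sin 38.7° = 36.83 m/s.
At x = 184 m, t = x/vₓ = 184/45.97 = 4.003 s.
Vertical velocity there: v_y = v_y0 − g t = 36.83 − 9.81 × 4.003 = −2.441 m/s.
Speed: √(vₓ² + v_y²) = √(45.97² + 2.441²) = 46.03 m/s.

46.0 m/s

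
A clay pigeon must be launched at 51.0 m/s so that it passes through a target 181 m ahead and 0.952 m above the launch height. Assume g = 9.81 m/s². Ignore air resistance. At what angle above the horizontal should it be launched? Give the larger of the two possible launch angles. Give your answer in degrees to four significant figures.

Trajectory: y = x tanθ − g x² (1 + tan²θ)/(2v₀²). With x = 181, y = 0.952, v₀ = 51.0, g = 9.81:
61.78 tan²θ − 181 tanθ + (62.73) = 0.
tanθ = [181 ± √(181² − 4 × 61.78 × (62.73))] / (2 × 61.78) = (181 ± 131.4) / 123.6, giving tanθ = 0.4017 or 2.528.
θ = 21.88° or 68.42°; the larger is 68.42°.

68.42°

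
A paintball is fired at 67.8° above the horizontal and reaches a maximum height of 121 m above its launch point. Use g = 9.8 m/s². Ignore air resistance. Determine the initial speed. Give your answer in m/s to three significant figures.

52.6 m/s

At the peak v_y = 0, so v_y0 = √(2gH) = √(2 × 9.80 × 121) = 48.70 m/s.
v_y0 = v₀ sin θ ⇒ v₀ = 48.70 / sin 67.8° = 52.60 m/s.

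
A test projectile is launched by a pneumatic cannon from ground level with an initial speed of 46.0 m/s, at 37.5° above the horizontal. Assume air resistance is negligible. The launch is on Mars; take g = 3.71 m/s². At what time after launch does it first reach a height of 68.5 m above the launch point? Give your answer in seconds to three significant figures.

3.07 s

Resolve: vₓ = 46.00 cos 37.5° = 36.49 m/s and v_y0 = 46.00 sin 37.5° = 28.00 m/s.
Require v_y0 t − ½ g t² = 68.5, i.e. 1.855 t² − 28.00 t + 68.5 = 0.
Quadratic formula: t = (28.00 ± √275.90) / 3.71 = (28.00 ± 16.61) / 3.71 → t = 3.071 s or 12.03 s.
The first (ascending) time is 3.071 s.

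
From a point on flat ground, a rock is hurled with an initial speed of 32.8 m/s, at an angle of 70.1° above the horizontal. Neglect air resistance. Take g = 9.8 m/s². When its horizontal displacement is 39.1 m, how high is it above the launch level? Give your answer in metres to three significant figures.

Horizontal component vₓ = 32.80 cos 70.1° = 11.16 m/s; vertical v_y0 = 32.80 sin 70.1° = 30.84 m/s.
At x = 39.1 m, t = x/vₓ = 39.1/11.16 = 3.502 s.
Height: y = v_y0 t − ½ g t² = 30.84 × 3.502 − 4.900 × 3.502² = 108.0 − 60.10 = 47.91 m.

47.9 m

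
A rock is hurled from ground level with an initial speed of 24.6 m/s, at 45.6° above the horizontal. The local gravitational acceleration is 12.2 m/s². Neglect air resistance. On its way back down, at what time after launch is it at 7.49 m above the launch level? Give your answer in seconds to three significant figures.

vₓ = 24.60 cos 45.6° = 17.21 m/s; v_y0 = 24.60 sin 45.6° = 17.58 m/s.
Require v_y0 t − ½ g t² = 7.49, i.e. 6.100 t² − 17.58 t + 7.49 = 0.
t = [17.58 ± √(17.58² − 2·12.2·7.49)] / 12.2 = (17.58 ± 11.23) / 12.2, so t = 0.5200 s or t = 2.361 s.
The descending-branch root is 2.361 s.

2.36 s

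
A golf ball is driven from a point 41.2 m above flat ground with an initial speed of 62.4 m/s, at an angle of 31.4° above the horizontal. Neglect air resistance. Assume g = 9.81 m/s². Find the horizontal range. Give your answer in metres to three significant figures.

vₓ = 62.40 cos 31.4° = 53.26 m/s; v_y0 = 62.40 sin 31.4° = 32.51 m/s.
Vertical motion (up positive, ground at y = 0): 4.905 t² − (32.51) t − 41.2 = 0, so t = (32.51 + √(32.51² + 2·9.81·41.2)) / 9.81 = (32.51 + 43.19) / 9.81 = 7.717 s.
Horizontal distance: R = vₓ t = 53.26 × 7.717 = 411.0 m.

411 m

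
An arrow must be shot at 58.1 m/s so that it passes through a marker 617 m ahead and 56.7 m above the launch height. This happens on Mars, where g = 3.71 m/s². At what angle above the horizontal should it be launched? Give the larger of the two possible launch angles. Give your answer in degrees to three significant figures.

Trajectory: y = x tanθ − g x² (1 + tan²θ)/(2v₀²). With x = 617, y = 56.7, v₀ = 58.1, g = 3.71:
209.2 tan²θ − 617 tanθ + (265.9) = 0.
tanθ = [617 ± √(617² − 4 × 209.2 × (265.9))] / (2 × 209.2) = (617 ± 397.7) / 418.4, giving tanθ = 0.5241 or 2.425.
θ = 27.66° or 67.59°; the larger is 67.59°.

67.6°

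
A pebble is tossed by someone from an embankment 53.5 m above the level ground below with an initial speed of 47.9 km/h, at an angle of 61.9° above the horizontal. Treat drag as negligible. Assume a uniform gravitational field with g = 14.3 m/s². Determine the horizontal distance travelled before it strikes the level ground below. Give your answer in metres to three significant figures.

Convert: 47.9 km/h = 47.9/3.6 = 13.31 m/s.
Resolve: vₓ = 13.31 cos 61.9° = 6.267 m/s and v_y0 = 13.31 sin 61.9° = 11.74 m/s.
Vertical motion (up positive, ground at y = 0): 7.150 t² − (11.74) t − 53.5 = 0, so t = (11.74 + √(11.74² + 2·14.3·53.5)) / 14.3 = (11.74 + 40.84) / 14.3 = 3.677 s.
Horizontal distance: R = vₓ t = 6.267 × 3.677 = 23.04 m.

23.0 m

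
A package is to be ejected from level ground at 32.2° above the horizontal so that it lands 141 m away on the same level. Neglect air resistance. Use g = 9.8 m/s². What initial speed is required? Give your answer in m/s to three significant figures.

From R = (v₀² / g) sin 2θ: v₀ = √(gR / sin 2θ).
v₀ = √(9.80 × 141 / sin 64.40°) = √(1382 / 0.9018) = √1532.2 = 39.14 m/s.

39.1 m/s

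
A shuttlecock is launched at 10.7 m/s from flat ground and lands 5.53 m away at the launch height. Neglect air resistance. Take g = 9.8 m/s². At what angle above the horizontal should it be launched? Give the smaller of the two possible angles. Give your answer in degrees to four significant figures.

14.13°

Level-ground range R = v₀² sin(2θ)/g ⇒ sin(2θ) = gR/v₀² = 9.80 × 5.53 / 10.7² = 0.4734.
2θ = 28.25° or 180° − 28.25° = 151.7°, so θ = 14.13° or 75.87°.
The smaller angle is 14.13°.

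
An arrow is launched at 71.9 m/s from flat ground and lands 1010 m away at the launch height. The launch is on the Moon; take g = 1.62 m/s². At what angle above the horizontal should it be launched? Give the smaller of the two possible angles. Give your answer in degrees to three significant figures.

Level-ground range R = v₀² sin(2θ)/g ⇒ sin(2θ) = gR/v₀² = 1.62 × 1010 / 71.9² = 0.3165.
2θ = 18.45° or 180° − 18.45° = 161.5°, so θ = 9.226° or 80.77°.
The smaller angle is 9.226°.

9.23°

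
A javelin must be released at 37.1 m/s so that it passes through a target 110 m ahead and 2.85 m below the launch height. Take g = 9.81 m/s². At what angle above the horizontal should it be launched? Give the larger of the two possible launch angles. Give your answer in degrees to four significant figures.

Trajectory: y = x tanθ − g x² (1 + tan²θ)/(2v₀²). With x = 110, y = −2.85, v₀ = 37.1, g = 9.81:
43.12 tan²θ − 110 tanθ + (40.27) = 0.
tanθ = [110 ± √(110² − 4 × 43.12 × (40.27))] / (2 × 43.12) = (110 ± 71.79) / 86.24, giving tanθ = 0.4430 or 2.108.
θ = 23.89° or 64.62°; the larger is 64.62°.

64.62°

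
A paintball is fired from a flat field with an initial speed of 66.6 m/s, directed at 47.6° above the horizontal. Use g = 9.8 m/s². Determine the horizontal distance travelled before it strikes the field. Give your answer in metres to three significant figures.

451 m

Resolve: vₓ = 66.60 cos 47.6° = 44.91 m/s and v_y0 = 66.60 sin 47.6° = 49.18 m/s.
Time aloft: T = 2 v_y0 / g = 2 × 49.18 / 9.80 = 10.04 s.
Range: R = vₓ T = 44.91 × 10.04 = 450.7 m.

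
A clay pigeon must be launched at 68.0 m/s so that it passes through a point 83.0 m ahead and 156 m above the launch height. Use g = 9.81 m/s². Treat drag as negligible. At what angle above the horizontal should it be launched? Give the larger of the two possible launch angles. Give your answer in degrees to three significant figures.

Trajectory: y = x tanθ − g x² (1 + tan²θ)/(2v₀²). With x = 83.0, y = 156, v₀ = 68.0, g = 9.81:
7.308 tan²θ − 83.0 tanθ + (163.3) = 0.
tanθ = [83.0 ± √(83.0² − 4 × 7.308 × (163.3))] / (2 × 7.308) = (83.0 ± 45.99) / 14.62, giving tanθ = 2.532 or 8.826.
θ = 68.45° or 83.54°; the larger is 83.54°.

83.5°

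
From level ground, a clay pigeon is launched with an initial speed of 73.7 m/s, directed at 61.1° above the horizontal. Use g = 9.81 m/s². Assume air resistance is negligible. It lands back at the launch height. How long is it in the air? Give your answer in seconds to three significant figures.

13.2 s

vₓ = 73.70 cos 61.1° = 35.62 m/s; v_y0 = 73.70 sin 61.1° = 64.52 m/s.
Time of flight on level ground: T = 2 v_y0 / g = 2 × 64.52 / 9.81 = 13.15 s.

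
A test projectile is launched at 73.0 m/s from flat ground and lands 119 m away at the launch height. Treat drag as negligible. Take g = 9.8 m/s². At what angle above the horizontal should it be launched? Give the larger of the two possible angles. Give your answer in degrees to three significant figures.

83.7°

From R = (v₀²/g) sin 2θ: sin 2θ = 9.80 × 119 / 5329.0 = 0.2188.
2θ = 12.64° or 180° − 12.64° = 167.4°, so θ = 6.320° or 83.68°.
The larger angle is 83.68°.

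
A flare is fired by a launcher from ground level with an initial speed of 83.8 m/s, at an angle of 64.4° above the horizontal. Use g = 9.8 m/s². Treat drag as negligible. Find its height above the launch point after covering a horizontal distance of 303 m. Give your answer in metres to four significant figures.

289.3 m

Components: vₓ = 83.80 cos 64.4° = 36.21 m/s, v_y0 = 83.80 sin 64.4° = 75.57 m/s.
Time to reach x = 303 m: t = x/vₓ = 303/36.21 = 8.368 s.
Height: y = v_y0 t − ½ g t² = 75.57 × 8.368 − 4.900 × 8.368² = 632.4 − 343.1 = 289.3 m.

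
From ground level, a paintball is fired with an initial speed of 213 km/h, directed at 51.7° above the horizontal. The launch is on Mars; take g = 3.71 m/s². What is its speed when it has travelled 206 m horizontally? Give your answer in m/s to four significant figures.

Convert: 213 km/h = 213/3.6 = 59.17 m/s.
Resolve: vₓ = 59.17 cos 51.7° = 36.67 m/s and v_y0 = 59.17 sin 51.7° = 46.43 m/s.
x = vₓ t ⇒ t = 206/36.67 = 5.618 s.
Vertical velocity there: v_y = v_y0 − g t = 46.43 − 3.71 × 5.618 = 25.59 m/s.
Speed: √(vₓ² + v_y²) = √(36.67² + 25.59²) = 44.72 m/s.

44.72 m/s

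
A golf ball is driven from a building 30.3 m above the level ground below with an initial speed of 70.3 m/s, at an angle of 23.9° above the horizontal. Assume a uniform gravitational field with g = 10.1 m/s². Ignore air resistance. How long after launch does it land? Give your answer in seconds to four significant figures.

6.555 s

Components: vₓ = 70.30 cos 23.9° = 64.27 m/s, v_y0 = 70.30 sin 23.9° = 28.48 m/s.
With up positive and y = 0 at the ground: y(t) = 30.3 + (28.48) t − 5.050 t². Setting y = 0 and taking the positive root: t = [28.48 + √(28.48² + 2·10.1·30.3)] / 10.1 = (28.48 + 37.73) / 10.1 = 6.555 s.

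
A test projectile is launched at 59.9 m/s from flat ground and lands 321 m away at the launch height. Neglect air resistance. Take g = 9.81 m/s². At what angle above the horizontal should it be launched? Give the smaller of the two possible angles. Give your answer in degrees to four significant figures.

30.68°

Level-ground range R = v₀² sin(2θ)/g ⇒ sin(2θ) = gR/v₀² = 9.81 × 321 / 59.9² = 0.8776.
2θ = 61.36° or 180° − 61.36° = 118.6°, so θ = 30.68° or 59.32°.
The smaller angle is 30.68°.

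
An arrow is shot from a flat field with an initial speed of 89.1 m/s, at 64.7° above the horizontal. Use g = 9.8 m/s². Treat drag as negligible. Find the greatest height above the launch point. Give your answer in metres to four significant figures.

Components: vₓ = 89.10 cos 64.7° = 38.08 m/s, v_y0 = 89.10 sin 64.7° = 80.55 m/s.
Peak height H = v_y0² / (2g) = 6488.9 / 19.60 = 331.1 m.

331.1 m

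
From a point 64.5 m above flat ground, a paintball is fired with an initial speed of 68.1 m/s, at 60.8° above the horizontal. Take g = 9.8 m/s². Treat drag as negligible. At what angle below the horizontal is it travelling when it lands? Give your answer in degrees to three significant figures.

Horizontal component vₓ = 68.10 cos 60.8° = 33.22 m/s; vertical v_y0 = 68.10 sin 60.8° = 59.45 m/s.
The projectile lands when y = 64.5 + (59.45) t − ½·9.80·t² = 0. Positive root: t = (59.45 + √(59.45² + 2·9.80·64.5)) / 9.80 = (59.45 + 69.27) / 9.80 = 13.13 s.
At impact: v_y = v_y0 − g t = −69.27 m/s; vₓ = 33.22 m/s.
Angle below horizontal: arctan(|v_y|/vₓ) = arctan(69.27/33.22) = 64.38°.

64.4°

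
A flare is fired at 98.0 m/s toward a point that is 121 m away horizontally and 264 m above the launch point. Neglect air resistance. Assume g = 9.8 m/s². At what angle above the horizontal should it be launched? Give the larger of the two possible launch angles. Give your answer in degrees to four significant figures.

Trajectory: y = x tanθ − g x² (1 + tan²θ)/(2v₀²). With x = 121, y = 264, v₀ = 98.0, g = 9.80:
7.470 tan²θ − 121 tanθ + (271.5) = 0.
tanθ = [121 ± √(121² − 4 × 7.470 × (271.5))] / (2 × 7.470) = (121 ± 80.81) / 14.94, giving tanθ = 2.690 or 13.51.
θ = 69.61° or 85.77°; the larger is 85.77°.

85.77°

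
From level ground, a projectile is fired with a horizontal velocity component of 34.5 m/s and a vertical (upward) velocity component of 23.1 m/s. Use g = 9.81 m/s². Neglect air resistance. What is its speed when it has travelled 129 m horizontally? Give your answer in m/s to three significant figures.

At x = 129 m, t = x/vₓ = 129/34.50 = 3.739 s.
Vertical velocity there: v_y = v_y0 − g t = 23.10 − 9.81 × 3.739 = −13.58 m/s.
Speed: √(vₓ² + v_y²) = √(34.50² + 13.58²) = 37.08 m/s.

37.1 m/s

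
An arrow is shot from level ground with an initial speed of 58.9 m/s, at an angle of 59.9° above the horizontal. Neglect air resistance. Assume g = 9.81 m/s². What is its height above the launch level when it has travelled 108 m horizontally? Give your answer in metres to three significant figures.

121 m

vₓ = 58.90 cos 59.9° = 29.54 m/s; v_y0 = 58.90 sin 59.9° = 50.96 m/s.
x = vₓ t ⇒ t = 108/29.54 = 3.656 s.
Height: y = v_y0 t − ½ g t² = 50.96 × 3.656 − 4.905 × 3.656² = 186.3 − 65.57 = 120.7 m.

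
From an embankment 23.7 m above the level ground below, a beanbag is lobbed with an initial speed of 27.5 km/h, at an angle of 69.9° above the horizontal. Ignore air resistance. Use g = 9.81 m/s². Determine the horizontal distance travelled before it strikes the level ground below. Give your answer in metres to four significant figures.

Convert: 27.5 km/h = 27.5/3.6 = 7.639 m/s.
Resolve: vₓ = 7.639 cos 69.9° = 2.625 m/s and v_y0 = 7.639 sin 69.9° = 7.174 m/s.
With up positive and y = 0 at the ground: y(t) = 23.7 + (7.174) t − 4.905 t². Setting y = 0 and taking the positive root: t = [7.174 + √(7.174² + 2·9.81·23.7)] / 9.81 = (7.174 + 22.73) / 9.81 = 3.048 s.
Horizontal distance: R = vₓ t = 2.625 × 3.048 = 8.001 m.

8.001 m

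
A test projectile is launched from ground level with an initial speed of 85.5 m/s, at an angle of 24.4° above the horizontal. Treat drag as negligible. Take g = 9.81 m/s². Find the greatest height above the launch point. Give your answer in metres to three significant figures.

vₓ = 85.50 cos 24.4° = 77.86 m/s; v_y0 = 85.50 sin 24.4° = 35.32 m/s.
Peak height H = v_y0² / (2g) = 1247.5 / 19.62 = 63.58 m.

63.6 m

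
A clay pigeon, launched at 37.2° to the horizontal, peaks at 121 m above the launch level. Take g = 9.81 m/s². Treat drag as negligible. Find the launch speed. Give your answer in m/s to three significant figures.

80.6 m/s

At the peak v_y = 0, so v_y0 = √(2gH) = √(2 × 9.81 × 121) = 48.72 m/s.
v_y0 = v₀ sin θ ⇒ v₀ = 48.72 / sin 37.2° = 80.59 m/s.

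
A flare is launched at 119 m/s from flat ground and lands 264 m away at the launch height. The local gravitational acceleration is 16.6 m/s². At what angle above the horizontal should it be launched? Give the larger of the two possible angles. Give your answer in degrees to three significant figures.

R = v₀² sin 2θ / g gives sin 2θ = gR/v₀² = 16.6·264/119² = 0.3095.
2θ = 18.03° or 180° − 18.03° = 162.0°, so θ = 9.014° or 80.99°.
The larger angle is 80.99°.

81.0°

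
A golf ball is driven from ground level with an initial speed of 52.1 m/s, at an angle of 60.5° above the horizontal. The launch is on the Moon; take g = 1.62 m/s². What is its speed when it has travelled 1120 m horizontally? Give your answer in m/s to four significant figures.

Resolve: vₓ = 52.10 cos 60.5° = 25.66 m/s and v_y0 = 52.10 sin 60.5° = 45.35 m/s.
x = vₓ t ⇒ t = 1120/25.66 = 43.66 s.
Vertical velocity there: v_y = v_y0 − g t = 45.35 − 1.62 × 43.66 = −25.38 m/s.
Speed: √(vₓ² + v_y²) = √(25.66² + 25.38²) = 36.09 m/s.

36.09 m/s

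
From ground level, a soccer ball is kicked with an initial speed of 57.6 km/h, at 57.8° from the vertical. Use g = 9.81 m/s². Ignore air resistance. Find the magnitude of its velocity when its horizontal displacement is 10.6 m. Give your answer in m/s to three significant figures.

13.6 m/s

Convert: 57.6 km/h = 57.6/3.6 = 16.00 m/s.
Horizontal component vₓ = 16.00 sin 57.8° = 13.54 m/s; vertical v_y0 = 16.00 cos 57.8° = 8.526 m/s.
At x = 10.6 m, t = x/vₓ = 10.6/13.54 = 0.7829 s.
Vertical velocity there: v_y = v_y0 − g t = 8.526 − 9.81 × 0.7829 = 0.8456 m/s.
Speed: √(vₓ² + v_y²) = √(13.54² + 0.8456²) = 13.57 m/s.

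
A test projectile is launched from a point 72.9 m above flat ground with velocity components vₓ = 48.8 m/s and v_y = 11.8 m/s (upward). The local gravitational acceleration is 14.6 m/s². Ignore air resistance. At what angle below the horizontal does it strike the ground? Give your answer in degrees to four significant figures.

The projectile lands when y = 72.9 + (11.80) t − ½·14.6·t² = 0. Positive root: t = (11.80 + √(11.80² + 2·14.6·72.9)) / 14.6 = (11.80 + 47.62) / 14.6 = 4.070 s.
At impact: v_y = v_y0 − g t = −47.62 m/s; vₓ = 48.80 m/s.
Angle below horizontal: arctan(|v_y|/vₓ) = arctan(47.62/48.80) = 44.30°.

44.30°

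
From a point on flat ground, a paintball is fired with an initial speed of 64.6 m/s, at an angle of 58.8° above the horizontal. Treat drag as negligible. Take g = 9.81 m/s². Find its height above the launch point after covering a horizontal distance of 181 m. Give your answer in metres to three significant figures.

vₓ = 64.60 cos 58.8° = 33.46 m/s; v_y0 = 64.60 sin 58.8° = 55.26 m/s.
At x = 181 m, t = x/vₓ = 181/33.46 = 5.409 s.
Height: y = v_y0 t − ½ g t² = 55.26 × 5.409 − 4.905 × 5.409² = 298.9 − 143.5 = 155.4 m.

155 m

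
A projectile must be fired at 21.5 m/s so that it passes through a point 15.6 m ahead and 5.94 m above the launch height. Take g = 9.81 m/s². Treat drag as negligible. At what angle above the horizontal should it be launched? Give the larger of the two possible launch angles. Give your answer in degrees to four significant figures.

79.57°

Trajectory: y = x tanθ − g x² (1 + tan²θ)/(2v₀²). With x = 15.6, y = 5.94, v₀ = 21.5, g = 9.81:
2.582 tan²θ − 15.6 tanθ + (8.522) = 0.
tanθ = [15.6 ± √(15.6² − 4 × 2.582 × (8.522))] / (2 × 2.582) = (15.6 ± 12.46) / 5.165, giving tanθ = 0.6074 or 5.434.
θ = 31.27° or 79.57°; the larger is 79.57°.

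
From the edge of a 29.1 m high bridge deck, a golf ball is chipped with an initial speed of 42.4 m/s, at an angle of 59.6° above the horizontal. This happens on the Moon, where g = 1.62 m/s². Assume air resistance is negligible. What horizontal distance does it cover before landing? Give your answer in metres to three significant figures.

985 m

Components: vₓ = 42.40 cos 59.6° = 21.46 m/s, v_y0 = 42.40 sin 59.6° = 36.57 m/s.
Vertical motion (up positive, ground at y = 0): 0.8100 t² − (36.57) t − 29.1 = 0, so t = (36.57 + √(36.57² + 2·1.62·29.1)) / 1.62 = (36.57 + 37.84) / 1.62 = 45.93 s.
Horizontal distance: R = vₓ t = 21.46 × 45.93 = 985.5 m.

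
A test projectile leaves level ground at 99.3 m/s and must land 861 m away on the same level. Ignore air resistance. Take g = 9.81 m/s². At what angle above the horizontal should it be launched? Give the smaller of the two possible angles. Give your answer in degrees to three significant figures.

Level-ground range R = v₀² sin(2θ)/g ⇒ sin(2θ) = gR/v₀² = 9.81 × 861 / 99.3² = 0.8566.
2θ = 58.94° or 180° − 58.94° = 121.1°, so θ = 29.47° or 60.53°.
The smaller angle is 29.47°.

29.5°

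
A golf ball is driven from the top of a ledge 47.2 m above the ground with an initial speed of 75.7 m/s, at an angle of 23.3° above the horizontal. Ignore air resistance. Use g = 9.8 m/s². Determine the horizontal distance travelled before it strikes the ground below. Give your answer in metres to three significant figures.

Components: vₓ = 75.70 cos 23.3° = 69.53 m/s, v_y0 = 75.70 sin 23.3° = 29.94 m/s.
With up positive and y = 0 at the ground: y(t) = 47.2 + (29.94) t − 4.900 t². Setting y = 0 and taking the positive root: t = [29.94 + √(29.94² + 2·9.80·47.2)] / 9.80 = (29.94 + 42.68) / 9.80 = 7.411 s.
Horizontal distance: R = vₓ t = 69.53 × 7.411 = 515.2 m.

515 m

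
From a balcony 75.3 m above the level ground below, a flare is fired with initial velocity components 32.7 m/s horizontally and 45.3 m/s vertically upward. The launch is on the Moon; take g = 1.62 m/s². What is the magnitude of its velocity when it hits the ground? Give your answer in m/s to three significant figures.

The projectile lands when y = 75.3 + (45.30) t − ½·1.62·t² = 0. Positive root: t = (45.30 + √(45.30² + 2·1.62·75.3)) / 1.62 = (45.30 + 47.92) / 1.62 = 57.54 s.
Vertical velocity at impact: v_y = v_y0 − g t = 45.30 − 1.62 × 57.54 = −47.92 m/s.
Speed: |v| = √(vₓ² + v_y²) = √(32.70² + 47.92²) = 58.01 m/s.

58.0 m/s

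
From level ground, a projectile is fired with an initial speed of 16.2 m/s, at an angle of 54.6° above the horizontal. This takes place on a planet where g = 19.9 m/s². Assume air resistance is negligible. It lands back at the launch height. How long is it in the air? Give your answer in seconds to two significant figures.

Horizontal component vₓ = 16.20 cos 54.6° = 9.384 m/s; vertical v_y0 = 16.20 sin 54.6° = 13.21 m/s.
It returns to y = 0 when t = 2 v_y0 / g = 2(13.21)/19.9 = 1.327 s.

1.3 s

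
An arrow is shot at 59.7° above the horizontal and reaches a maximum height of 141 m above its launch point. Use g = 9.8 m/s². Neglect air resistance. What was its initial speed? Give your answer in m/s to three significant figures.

60.9 m/s

At the peak v_y = 0, so v_y0 = √(2gH) = √(2 × 9.80 × 141) = 52.57 m/s.
v_y0 = v₀ sin θ ⇒ v₀ = 52.57 / sin 59.7° = 60.89 m/s.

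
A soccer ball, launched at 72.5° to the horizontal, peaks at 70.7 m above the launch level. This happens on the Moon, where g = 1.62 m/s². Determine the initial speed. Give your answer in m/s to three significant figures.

15.9 m/s

At the peak v_y = 0, so v_y0 = √(2gH) = √(2 × 1.62 × 70.7) = 15.13 m/s.
v_y0 = v₀ sin θ ⇒ v₀ = 15.13 / sin 72.5° = 15.87 m/s.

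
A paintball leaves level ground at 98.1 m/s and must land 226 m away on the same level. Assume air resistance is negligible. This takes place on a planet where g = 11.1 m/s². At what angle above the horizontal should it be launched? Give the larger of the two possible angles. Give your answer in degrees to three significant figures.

82.4°

Level-ground range R = v₀² sin(2θ)/g ⇒ sin(2θ) = gR/v₀² = 11.1 × 226 / 98.1² = 0.2607.
2θ = 15.11° or 180° − 15.11° = 164.9°, so θ = 7.555° or 82.45°.
The larger angle is 82.45°.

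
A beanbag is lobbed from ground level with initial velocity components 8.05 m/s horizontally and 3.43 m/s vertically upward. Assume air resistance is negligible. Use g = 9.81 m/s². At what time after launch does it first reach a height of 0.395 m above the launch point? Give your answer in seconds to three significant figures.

Require v_y0 t − ½ g t² = 0.395, i.e. 4.905 t² − 3.430 t + 0.395 = 0.
Quadratic formula: t = (3.430 ± √4.0150) / 9.81 = (3.430 ± 2.004) / 9.81 → t = 0.1454 s or 0.5539 s.
The first (ascending) time is 0.1454 s.

0.145 s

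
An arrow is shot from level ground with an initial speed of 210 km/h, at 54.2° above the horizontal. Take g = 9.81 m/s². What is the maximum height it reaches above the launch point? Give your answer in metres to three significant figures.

114 m

Convert: 210 km/h = 210/3.6 = 58.33 m/s.
Horizontal component vₓ = 58.33 cos 54.2° = 34.12 m/s; vertical v_y0 = 58.33 sin 54.2° = 47.31 m/s.
Peak height H = v_y0² / (2g) = 2238.4 / 19.62 = 114.1 m.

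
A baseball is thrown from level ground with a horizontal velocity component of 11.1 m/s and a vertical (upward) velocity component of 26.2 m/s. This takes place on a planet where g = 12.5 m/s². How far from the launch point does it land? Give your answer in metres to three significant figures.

46.5 m

Flight time T = 2 v_y0 / g = 4.192 s.
Horizontal distance R = vₓ T = 11.10 × 4.192 = 46.53 m.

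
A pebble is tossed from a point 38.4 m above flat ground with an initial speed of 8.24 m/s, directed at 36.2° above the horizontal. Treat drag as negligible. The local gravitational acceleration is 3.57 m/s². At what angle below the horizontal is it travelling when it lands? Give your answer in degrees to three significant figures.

vₓ = 8.240 cos 36.2° = 6.649 m/s; v_y0 = 8.240 sin 36.2° = 4.867 m/s.
With up positive and y = 0 at the ground: y(t) = 38.4 + (4.867) t − 1.785 t². Setting y = 0 and taking the positive root: t = [4.867 + √(4.867² + 2·3.57·38.4)] / 3.57 = (4.867 + 17.26) / 3.57 = 6.198 s.
At impact: v_y = v_y0 − g t = −17.26 m/s; vₓ = 6.649 m/s.
Angle below horizontal: arctan(|v_y|/vₓ) = arctan(17.26/6.649) = 68.93°.

68.9°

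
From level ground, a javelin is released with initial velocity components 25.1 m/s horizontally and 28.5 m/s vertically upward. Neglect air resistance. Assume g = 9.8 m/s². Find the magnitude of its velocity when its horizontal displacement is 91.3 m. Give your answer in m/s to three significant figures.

At x = 91.3 m, t = x/vₓ = 91.3/25.10 = 3.637 s.
Vertical velocity there: v_y = v_y0 − g t = 28.50 − 9.80 × 3.637 = −7.147 m/s.
Speed: √(vₓ² + v_y²) = √(25.10² + 7.147²) = 26.10 m/s.

26.1 m/s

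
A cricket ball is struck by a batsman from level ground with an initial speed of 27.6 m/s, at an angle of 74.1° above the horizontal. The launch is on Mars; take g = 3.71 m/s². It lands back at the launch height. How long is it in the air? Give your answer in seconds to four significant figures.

14.31 s

Horizontal component vₓ = 27.60 cos 74.1° = 7.561 m/s; vertical v_y0 = 27.60 sin 74.1° = 26.54 m/s.
Landing at launch height ⇒ T = 2 v_y0 / g = 2 × 26.54 / 3.71 = 14.31 s.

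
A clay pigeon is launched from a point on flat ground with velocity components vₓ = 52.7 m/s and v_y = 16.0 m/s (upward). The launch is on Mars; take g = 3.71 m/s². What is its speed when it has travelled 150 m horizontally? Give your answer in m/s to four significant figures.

At x = 150 m, t = x/vₓ = 150/52.70 = 2.846 s.
Vertical velocity there: v_y = v_y0 − g t = 16.00 − 3.71 × 2.846 = 5.440 m/s.
Speed: √(vₓ² + v_y²) = √(52.70² + 5.440²) = 52.98 m/s.

52.98 m/s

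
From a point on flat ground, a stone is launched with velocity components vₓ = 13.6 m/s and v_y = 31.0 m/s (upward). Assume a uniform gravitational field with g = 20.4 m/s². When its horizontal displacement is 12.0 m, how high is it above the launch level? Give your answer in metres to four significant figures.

19.41 m

x = vₓ t ⇒ t = 12.0/13.60 = 0.8824 s.
Height: y = v_y0 t − ½ g t² = 31.00 × 0.8824 − 10.20 × 0.8824² = 27.35 − 7.941 = 19.41 m.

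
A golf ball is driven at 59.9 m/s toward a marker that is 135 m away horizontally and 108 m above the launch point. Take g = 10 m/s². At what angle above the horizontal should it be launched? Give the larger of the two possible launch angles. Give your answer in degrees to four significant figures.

Trajectory: y = x tanθ − g x² (1 + tan²θ)/(2v₀²). With x = 135, y = 108, v₀ = 59.9, g = 10.0:
25.40 tan²θ − 135 tanθ + (133.4) = 0.
tanθ = [135 ± √(135² − 4 × 25.40 × (133.4))] / (2 × 25.40) = (135 ± 68.36) / 50.79, giving tanθ = 1.312 or 4.004.
θ = 52.68° or 75.98°; the larger is 75.98°.

75.98°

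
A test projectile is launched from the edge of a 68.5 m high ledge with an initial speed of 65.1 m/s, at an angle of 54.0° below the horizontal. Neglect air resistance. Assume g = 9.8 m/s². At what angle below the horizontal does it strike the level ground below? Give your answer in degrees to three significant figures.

vₓ = 65.10 cos 54.0° = 38.26 m/s; v_y0 = −52.67 m/s (downward).
The projectile lands when y = 68.5 + (−52.67) t − ½·9.80·t² = 0. Positive root: t = (−52.67 + √(52.67² + 2·9.80·68.5)) / 9.80 = (−52.67 + 64.16) / 9.80 = 1.173 s.
At impact: v_y = v_y0 − g t = −64.16 m/s; vₓ = 38.26 m/s.
Angle below horizontal: arctan(|v_y|/vₓ) = arctan(64.16/38.26) = 59.19°.

59.2°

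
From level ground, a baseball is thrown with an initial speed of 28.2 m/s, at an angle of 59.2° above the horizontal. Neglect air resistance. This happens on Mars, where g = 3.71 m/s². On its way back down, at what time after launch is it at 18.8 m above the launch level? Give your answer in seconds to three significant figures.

12.2 s

Horizontal component vₓ = 28.20 cos 59.2° = 14.44 m/s; vertical v_y0 = 28.20 sin 59.2° = 24.22 m/s.
Set y = v_y0 t − ½ g t² = 18.8: 1.855 t² − 24.22 t + 18.8 = 0.
t = [24.22 ± √(24.22² − 2·3.71·18.8)] / 3.71 = (24.22 ± 21.15) / 3.71, so t = 0.8287 s or t = 12.23 s.
The descending-branch root is 12.23 s.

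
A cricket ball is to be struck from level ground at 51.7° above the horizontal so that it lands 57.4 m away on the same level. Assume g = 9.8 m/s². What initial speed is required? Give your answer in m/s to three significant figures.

24.0 m/s

Level-ground range: R = v₀² sin(2θ)/g, so v₀ = √(gR / sin 2θ).
v₀ = √(9.80 × 57.4 / sin 103.4°) = √(562.5 / 0.9728) = √578.26 = 24.05 m/s.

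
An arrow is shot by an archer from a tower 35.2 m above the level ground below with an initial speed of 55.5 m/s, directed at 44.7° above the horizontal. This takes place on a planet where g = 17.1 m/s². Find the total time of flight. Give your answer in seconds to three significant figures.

Components: vₓ = 55.50 cos 44.7° = 39.45 m/s, v_y0 = 55.50 sin 44.7° = 39.04 m/s.
With up positive and y = 0 at the ground: y(t) = 35.2 + (39.04) t − 8.550 t². Setting y = 0 and taking the positive root: t = [39.04 + √(39.04² + 2·17.1·35.2)] / 17.1 = (39.04 + 52.23) / 17.1 = 5.337 s.

5.34 s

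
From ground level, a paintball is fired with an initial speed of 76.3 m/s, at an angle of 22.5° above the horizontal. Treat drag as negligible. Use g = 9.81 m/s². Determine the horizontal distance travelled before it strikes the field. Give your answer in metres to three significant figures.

Horizontal component vₓ = 76.30 cos 22.5° = 70.49 m/s; vertical v_y0 = 76.30 sin 22.5° = 29.20 m/s.
Time aloft: T = 2 v_y0 / g = 2 × 29.20 / 9.81 = 5.953 s.
Horizontal distance R = vₓ T = 70.49 × 5.953 = 419.6 m.

420 m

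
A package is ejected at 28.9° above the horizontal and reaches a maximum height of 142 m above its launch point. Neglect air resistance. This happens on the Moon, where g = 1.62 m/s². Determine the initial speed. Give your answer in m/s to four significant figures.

At the peak v_y = 0, so v_y0 = √(2gH) = √(2 × 1.62 × 142) = 21.45 m/s.
v_y0 = v₀ sin θ ⇒ v₀ = 21.45 / sin 28.9° = 44.38 m/s.

44.38 m/s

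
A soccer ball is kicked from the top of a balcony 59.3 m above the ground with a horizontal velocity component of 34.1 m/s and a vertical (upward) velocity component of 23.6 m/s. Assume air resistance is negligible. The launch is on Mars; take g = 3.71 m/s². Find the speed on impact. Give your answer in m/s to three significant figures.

46.5 m/s

The projectile lands when y = 59.3 + (23.60) t − ½·3.71·t² = 0. Positive root: t = (23.60 + √(23.60² + 2·3.71·59.3)) / 3.71 = (23.60 + 31.57) / 3.71 = 14.87 s.
Vertical velocity at impact: v_y = v_y0 − g t = 23.60 − 3.71 × 14.87 = −31.57 m/s.
Speed: |v| = √(vₓ² + v_y²) = √(34.10² + 31.57²) = 46.47 m/s.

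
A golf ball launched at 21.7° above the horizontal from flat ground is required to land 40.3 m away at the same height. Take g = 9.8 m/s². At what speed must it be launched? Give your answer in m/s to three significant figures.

24.0 m/s

Level-ground range: R = v₀² sin(2θ)/g, so v₀ = √(gR / sin 2θ).
v₀ = √(9.80 × 40.3 / sin 43.40°) = √(394.9 / 0.6871) = √574.80 = 23.98 m/s.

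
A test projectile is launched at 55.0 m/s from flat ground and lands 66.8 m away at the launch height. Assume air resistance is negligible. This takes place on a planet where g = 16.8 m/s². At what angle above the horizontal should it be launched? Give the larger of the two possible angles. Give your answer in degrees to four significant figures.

79.11°

Level-ground range R = v₀² sin(2θ)/g ⇒ sin(2θ) = gR/v₀² = 16.8 × 66.8 / 55.0² = 0.3710.
2θ = 21.78° or 180° − 21.78° = 158.2°, so θ = 10.89° or 79.11°.
The larger angle is 79.11°.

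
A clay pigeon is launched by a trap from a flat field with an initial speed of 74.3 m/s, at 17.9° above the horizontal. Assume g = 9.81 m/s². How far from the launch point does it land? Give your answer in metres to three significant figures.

Resolve: vₓ = 74.30 cos 17.9° = 70.70 m/s and v_y0 = 74.30 sin 17.9° = 22.84 m/s.
Flight time T = 2 v_y0 / g = 4.656 s.
Horizontal distance R = vₓ T = 70.70 × 4.656 = 329.2 m.

329 m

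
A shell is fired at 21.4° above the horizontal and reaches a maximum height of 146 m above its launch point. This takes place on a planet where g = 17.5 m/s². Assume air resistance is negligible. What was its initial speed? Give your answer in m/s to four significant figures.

At the peak v_y = 0, so v_y0 = √(2gH) = √(2 × 17.5 × 146) = 71.48 m/s.
v_y0 = v₀ sin θ ⇒ v₀ = 71.48 / sin 21.4° = 195.9 m/s.

195.9 m/s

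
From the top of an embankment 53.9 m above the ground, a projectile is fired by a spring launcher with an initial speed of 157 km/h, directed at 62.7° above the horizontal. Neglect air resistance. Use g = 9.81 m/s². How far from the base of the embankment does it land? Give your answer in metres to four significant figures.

182.2 m

Convert: 157 km/h = 157/3.6 = 43.61 m/s.
Components: vₓ = 43.61 cos 62.7° = 20.00 m/s, v_y0 = 43.61 sin 62.7° = 38.75 m/s.
The projectile lands when y = 53.9 + (38.75) t − ½·9.81·t² = 0. Positive root: t = (38.75 + √(38.75² + 2·9.81·53.9)) / 9.81 = (38.75 + 50.59) / 9.81 = 9.107 s.
Horizontal distance: R = vₓ t = 20.00 × 9.107 = 182.2 m.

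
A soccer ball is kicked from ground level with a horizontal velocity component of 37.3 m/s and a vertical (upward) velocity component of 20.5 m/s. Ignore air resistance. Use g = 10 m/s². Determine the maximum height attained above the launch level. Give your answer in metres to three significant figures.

Maximum height: H = v_y0² / (2g) = 20.50² / (2 × 10.0) = 21.01 m.

21.0 m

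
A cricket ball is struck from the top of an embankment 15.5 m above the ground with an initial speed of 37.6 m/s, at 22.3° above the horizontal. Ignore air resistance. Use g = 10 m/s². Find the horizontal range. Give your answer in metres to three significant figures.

128 m

Components: vₓ = 37.60 cos 22.3° = 34.79 m/s, v_y0 = 37.60 sin 22.3° = 14.27 m/s.
With up positive and y = 0 at the ground: y(t) = 15.5 + (14.27) t − 5.000 t². Setting y = 0 and taking the positive root: t = [14.27 + √(14.27² + 2·10.0·15.5)] / 10.0 = (14.27 + 22.66) / 10.0 = 3.693 s.
Horizontal distance: R = vₓ t = 34.79 × 3.693 = 128.5 m.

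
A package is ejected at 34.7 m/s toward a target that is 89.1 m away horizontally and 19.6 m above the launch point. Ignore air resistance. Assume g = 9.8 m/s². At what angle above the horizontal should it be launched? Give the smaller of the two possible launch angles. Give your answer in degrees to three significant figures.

Trajectory: y = x tanθ − g x² (1 + tan²θ)/(2v₀²). With x = 89.1, y = 19.6, v₀ = 34.7, g = 9.80:
32.31 tan²θ − 89.1 tanθ + (51.91) = 0.
tanθ = [89.1 ± √(89.1² − 4 × 32.31 × (51.91))] / (2 × 32.31) = (89.1 ± 35.09) / 64.61, giving tanθ = 0.8359 or 1.922.
θ = 39.89° or 62.51°; the smaller is 39.89°.

39.9°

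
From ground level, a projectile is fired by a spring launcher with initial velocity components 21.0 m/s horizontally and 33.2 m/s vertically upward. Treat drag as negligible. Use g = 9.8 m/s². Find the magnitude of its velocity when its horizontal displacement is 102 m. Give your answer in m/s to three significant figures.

At x = 102 m, t = x/vₓ = 102/21.00 = 4.857 s.
Vertical velocity there: v_y = v_y0 − g t = 33.20 − 9.80 × 4.857 = −14.40 m/s.
Speed: √(vₓ² + v_y²) = √(21.00² + 14.40²) = 25.46 m/s.

25.5 m/s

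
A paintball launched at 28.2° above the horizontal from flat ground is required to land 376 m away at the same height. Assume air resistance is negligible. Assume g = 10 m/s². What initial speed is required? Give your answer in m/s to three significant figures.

From R = (v₀² / g) sin 2θ: v₀ = √(gR / sin 2θ).
v₀ = √(10.0 × 376 / sin 56.40°) = √(3760 / 0.8329) = √4514.2 = 67.19 m/s.

67.2 m/s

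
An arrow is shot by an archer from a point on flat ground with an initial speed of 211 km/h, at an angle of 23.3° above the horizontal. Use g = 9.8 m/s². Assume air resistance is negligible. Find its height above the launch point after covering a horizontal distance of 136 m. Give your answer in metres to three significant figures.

27.3 m

Convert: 211 km/h = 211/3.6 = 58.61 m/s.
Components: vₓ = 58.61 cos 23.3° = 53.83 m/s, v_y0 = 58.61 sin 23.3° = 23.18 m/s.
x = vₓ t ⇒ t = 136/53.83 = 2.526 s.
Height: y = v_y0 t − ½ g t² = 23.18 × 2.526 − 4.900 × 2.526² = 58.57 − 31.28 = 27.30 m.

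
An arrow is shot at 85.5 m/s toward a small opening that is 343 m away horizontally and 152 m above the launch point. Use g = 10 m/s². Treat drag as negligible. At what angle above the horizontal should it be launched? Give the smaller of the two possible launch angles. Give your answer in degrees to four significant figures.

Trajectory: y = x tanθ − g x² (1 + tan²θ)/(2v₀²). With x = 343, y = 152, v₀ = 85.5, g = 10.0:
80.47 tan²θ − 343 tanθ + (232.5) = 0.
tanθ = [343 ± √(343² − 4 × 80.47 × (232.5))] / (2 × 80.47) = (343 ± 206.9) / 160.9, giving tanθ = 0.8454 or 3.417.
θ = 40.21° or 73.69°; the smaller is 40.21°.

40.21°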